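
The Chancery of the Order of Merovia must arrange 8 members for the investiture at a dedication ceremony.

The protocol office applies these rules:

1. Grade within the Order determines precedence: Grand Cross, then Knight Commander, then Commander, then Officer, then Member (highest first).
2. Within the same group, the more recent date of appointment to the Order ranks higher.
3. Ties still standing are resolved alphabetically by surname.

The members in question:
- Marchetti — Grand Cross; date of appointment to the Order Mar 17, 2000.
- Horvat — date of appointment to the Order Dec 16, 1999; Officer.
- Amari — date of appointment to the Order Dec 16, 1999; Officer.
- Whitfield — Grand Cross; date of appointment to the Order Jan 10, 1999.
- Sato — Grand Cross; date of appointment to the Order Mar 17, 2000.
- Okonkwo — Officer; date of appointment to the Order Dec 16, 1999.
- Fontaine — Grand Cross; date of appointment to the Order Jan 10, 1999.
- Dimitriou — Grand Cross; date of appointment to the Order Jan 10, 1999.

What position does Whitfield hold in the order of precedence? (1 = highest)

By grade within the Order: Marchetti, Sato, Dimitriou, Fontaine and Whitfield (Grand Cross); then Amari, Horvat and Okonkwo (Officer).
Among Marchetti, Sato, Dimitriou, Fontaine and Whitfield, by date of appointment to the Order (later first): Marchetti and Sato (Mar 17, 2000) before Dimitriou, Fontaine and Whitfield (Jan 10, 1999).
Among Marchetti and Sato, alphabetically by surname: Marchetti before Sato.
Among Dimitriou, Fontaine and Whitfield, alphabetically by surname: Dimitriou before Fontaine before Whitfield.
Amari, Horvat and Okonkwo all have date of appointment to the Order Dec 16, 1999, so the next rule applies.
Among Amari, Horvat and Okonkwo, alphabetically by surname: Amari before Horvat before Okonkwo.
Order: Marchetti, Sato, Dimitriou, Fontaine, Whitfield, Amari, Horvat, Okonkwo. So position 5.

5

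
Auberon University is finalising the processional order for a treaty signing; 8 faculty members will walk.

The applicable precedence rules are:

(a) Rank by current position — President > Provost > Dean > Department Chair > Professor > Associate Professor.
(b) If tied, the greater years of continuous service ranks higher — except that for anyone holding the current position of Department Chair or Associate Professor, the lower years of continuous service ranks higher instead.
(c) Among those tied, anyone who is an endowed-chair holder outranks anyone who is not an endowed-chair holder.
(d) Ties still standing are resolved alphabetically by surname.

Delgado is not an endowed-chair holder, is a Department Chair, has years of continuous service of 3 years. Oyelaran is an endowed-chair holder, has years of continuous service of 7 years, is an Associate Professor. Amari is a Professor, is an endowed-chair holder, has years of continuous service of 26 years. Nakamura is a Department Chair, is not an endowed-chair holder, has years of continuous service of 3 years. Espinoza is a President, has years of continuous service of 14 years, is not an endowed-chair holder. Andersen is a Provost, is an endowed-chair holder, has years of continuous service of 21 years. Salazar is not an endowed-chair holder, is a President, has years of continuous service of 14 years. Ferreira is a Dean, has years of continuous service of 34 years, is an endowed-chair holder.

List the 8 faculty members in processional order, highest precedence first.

By current position: Espinoza and Salazar (President); then Andersen (Provost); then Ferreira (Dean); then Delgado and Nakamura (Department Chair); then Amari (Professor); then Oyelaran (Associate Professor).
Espinoza and Salazar both have years of continuous service 14 years, so the next rule applies.
Espinoza and Salazar are each not an endowed-chair holder, so the next rule applies.
Among Espinoza and Salazar, alphabetically by surname: Espinoza before Salazar.
Delgado and Nakamura both have years of continuous service 3 years, so the next rule applies.
Delgado and Nakamura are each not an endowed-chair holder, so the next rule applies.
Among Delgado and Nakamura, alphabetically by surname: Delgado before Nakamura.
Full order: Espinoza, Salazar, Andersen, Ferreira, Delgado, Nakamura, Amari, Oyelaran.

Espinoza, Salazar, Andersen, Ferreira, Delgado, Nakamura, Amari, Oyelaran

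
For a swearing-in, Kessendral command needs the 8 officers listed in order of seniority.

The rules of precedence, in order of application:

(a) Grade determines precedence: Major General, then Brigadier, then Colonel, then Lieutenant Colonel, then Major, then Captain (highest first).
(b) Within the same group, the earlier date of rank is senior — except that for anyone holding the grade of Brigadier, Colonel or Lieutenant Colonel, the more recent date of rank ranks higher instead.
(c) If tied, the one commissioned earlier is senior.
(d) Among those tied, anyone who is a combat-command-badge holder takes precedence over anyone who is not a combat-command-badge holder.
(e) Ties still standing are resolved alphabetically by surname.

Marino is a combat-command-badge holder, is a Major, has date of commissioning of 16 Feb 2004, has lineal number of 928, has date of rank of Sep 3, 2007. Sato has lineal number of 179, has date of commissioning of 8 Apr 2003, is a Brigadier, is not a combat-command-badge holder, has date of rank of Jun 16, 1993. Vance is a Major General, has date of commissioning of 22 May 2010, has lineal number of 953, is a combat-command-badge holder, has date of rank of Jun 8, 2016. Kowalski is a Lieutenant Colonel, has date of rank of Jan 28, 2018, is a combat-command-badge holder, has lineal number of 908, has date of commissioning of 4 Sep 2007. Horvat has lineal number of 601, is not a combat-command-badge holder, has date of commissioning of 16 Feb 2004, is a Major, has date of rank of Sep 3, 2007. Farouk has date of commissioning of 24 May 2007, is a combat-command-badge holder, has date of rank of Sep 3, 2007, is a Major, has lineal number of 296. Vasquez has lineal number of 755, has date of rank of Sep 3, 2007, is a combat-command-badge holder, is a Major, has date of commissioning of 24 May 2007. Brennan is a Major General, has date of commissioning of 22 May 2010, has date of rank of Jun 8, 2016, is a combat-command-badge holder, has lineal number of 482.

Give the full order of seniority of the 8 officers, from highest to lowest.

Brennan, Vance, Sato, Kowalski, Marino, Horvat, Farouk, Vasquez

By grade: Brennan and Vance (Major General); then Sato (Brigadier); then Kowalski (Lieutenant Colonel); then Marino, Horvat, Farouk and Vasquez (Major).
Brennan and Vance both have date of rank Jun 8, 2016, so the next rule applies.
Brennan and Vance both have date of commissioning 22 May 2010, so the next rule applies.
Brennan and Vance are each a combat-command-badge holder, so the next rule applies.
Among Brennan and Vance, alphabetically by surname: Brennan before Vance.
Marino, Horvat, Farouk and Vasquez all have date of rank Sep 3, 2007, so the next rule applies.
Among Marino, Horvat, Farouk and Vasquez, by date of commissioning (earlier first): Marino and Horvat (16 Feb 2004) before Farouk and Vasquez (24 May 2007).
Among Marino and Horvat, a combat-command-badge holder before not a combat-command-badge holder: Marino (a combat-command-badge holder) before Horvat (not a combat-command-badge holder).
Farouk and Vasquez are each a combat-command-badge holder, so the next rule applies.
Among Farouk and Vasquez, alphabetically by surname: Farouk before Vasquez.
Full order: Brennan, Vance, Sato, Kowalski, Marino, Horvat, Farouk, Vasquez.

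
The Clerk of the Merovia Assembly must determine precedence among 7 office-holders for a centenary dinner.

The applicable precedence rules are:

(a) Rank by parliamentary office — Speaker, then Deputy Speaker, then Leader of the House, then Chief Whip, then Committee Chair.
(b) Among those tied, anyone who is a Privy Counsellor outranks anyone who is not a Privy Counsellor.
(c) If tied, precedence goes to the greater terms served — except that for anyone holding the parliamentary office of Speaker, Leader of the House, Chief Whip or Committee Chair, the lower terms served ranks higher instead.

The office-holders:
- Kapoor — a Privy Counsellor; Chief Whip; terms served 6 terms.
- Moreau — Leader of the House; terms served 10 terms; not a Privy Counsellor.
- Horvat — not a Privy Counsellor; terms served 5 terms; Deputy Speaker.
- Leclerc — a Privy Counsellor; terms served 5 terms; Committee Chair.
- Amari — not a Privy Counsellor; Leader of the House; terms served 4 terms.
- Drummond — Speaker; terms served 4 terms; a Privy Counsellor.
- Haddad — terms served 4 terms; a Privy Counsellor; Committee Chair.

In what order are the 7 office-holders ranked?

By parliamentary office: Drummond (Speaker); then Horvat (Deputy Speaker); then Amari and Moreau (Leader of the House); then Kapoor (Chief Whip); then Haddad and Leclerc (Committee Chair).
Amari and Moreau are each not a Privy Counsellor, so the next rule applies.
Among Amari and Moreau, by terms served (lower first) (reversed rule for this group): Amari (4 terms) before Moreau (10 terms).
Haddad and Leclerc are each a Privy Counsellor, so the next rule applies.
Among Haddad and Leclerc, by terms served (lower first) (reversed rule for this group): Haddad (4 terms) before Leclerc (5 terms).
Full order: Drummond, Horvat, Amari, Moreau, Kapoor, Haddad, Leclerc.

Drummond, Horvat, Amari, Moreau, Kapoor, Haddad, Leclerc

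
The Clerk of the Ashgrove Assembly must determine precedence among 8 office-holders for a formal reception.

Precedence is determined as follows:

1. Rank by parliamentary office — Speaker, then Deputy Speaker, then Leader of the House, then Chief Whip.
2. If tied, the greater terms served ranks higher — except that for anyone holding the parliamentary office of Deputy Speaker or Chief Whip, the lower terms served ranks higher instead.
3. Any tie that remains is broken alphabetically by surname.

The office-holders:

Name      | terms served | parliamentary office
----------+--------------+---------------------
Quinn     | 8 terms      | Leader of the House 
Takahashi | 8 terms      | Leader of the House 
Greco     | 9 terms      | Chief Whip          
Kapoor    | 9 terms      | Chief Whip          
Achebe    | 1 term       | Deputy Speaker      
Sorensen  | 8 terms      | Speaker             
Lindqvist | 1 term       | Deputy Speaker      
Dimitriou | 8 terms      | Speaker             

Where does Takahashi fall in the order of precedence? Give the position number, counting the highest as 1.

6

By parliamentary office: Dimitriou and Sorensen (Speaker); then Achebe and Lindqvist (Deputy Speaker); then Quinn and Takahashi (Leader of the House); then Greco and Kapoor (Chief Whip).
Dimitriou and Sorensen both have terms served 8 terms, so the next rule applies.
Among Dimitriou and Sorensen, alphabetically by surname: Dimitriou before Sorensen.
Achebe and Lindqvist both have terms served 1 term, so the next rule applies.
Among Achebe and Lindqvist, alphabetically by surname: Achebe before Lindqvist.
Quinn and Takahashi both have terms served 8 terms, so the next rule applies.
Among Quinn and Takahashi, alphabetically by surname: Quinn before Takahashi.
Greco and Kapoor both have terms served 9 terms, so the next rule applies.
Among Greco and Kapoor, alphabetically by surname: Greco before Kapoor.
Order: Dimitriou, Sorensen, Achebe, Lindqvist, Quinn, Takahashi, Greco, Kapoor. So position 6.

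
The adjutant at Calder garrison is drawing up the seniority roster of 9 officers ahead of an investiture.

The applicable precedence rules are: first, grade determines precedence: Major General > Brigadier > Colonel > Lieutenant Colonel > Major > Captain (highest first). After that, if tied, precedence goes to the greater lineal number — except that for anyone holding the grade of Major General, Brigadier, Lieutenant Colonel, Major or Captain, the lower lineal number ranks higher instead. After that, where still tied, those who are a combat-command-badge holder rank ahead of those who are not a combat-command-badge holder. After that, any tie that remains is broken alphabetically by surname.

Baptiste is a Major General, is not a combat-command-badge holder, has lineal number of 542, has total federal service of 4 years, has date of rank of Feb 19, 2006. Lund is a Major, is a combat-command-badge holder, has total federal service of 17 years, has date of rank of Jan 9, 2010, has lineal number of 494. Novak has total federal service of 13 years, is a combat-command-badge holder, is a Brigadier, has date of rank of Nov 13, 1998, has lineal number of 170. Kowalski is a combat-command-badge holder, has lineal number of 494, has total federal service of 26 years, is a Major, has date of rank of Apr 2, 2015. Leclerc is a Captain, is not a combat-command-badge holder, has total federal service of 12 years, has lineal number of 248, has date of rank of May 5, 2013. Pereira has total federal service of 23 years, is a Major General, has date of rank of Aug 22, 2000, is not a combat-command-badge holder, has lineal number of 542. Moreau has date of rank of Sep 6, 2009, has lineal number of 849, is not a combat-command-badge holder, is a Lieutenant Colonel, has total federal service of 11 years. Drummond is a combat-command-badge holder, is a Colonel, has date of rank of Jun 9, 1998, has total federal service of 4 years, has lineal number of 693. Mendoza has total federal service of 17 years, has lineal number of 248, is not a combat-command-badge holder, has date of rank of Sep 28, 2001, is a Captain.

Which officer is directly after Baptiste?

Pereira

By grade: Baptiste and Pereira (Major General); then Novak (Brigadier); then Drummond (Colonel); then Moreau (Lieutenant Colonel); then Kowalski and Lund (Major); then Leclerc and Mendoza (Captain).
Baptiste and Pereira both have lineal number 542, so the next rule applies.
Baptiste and Pereira are each not a combat-command-badge holder, so the next rule applies.
Among Baptiste and Pereira, alphabetically by surname: Baptiste before Pereira.
Kowalski and Lund both have lineal number 494, so the next rule applies.
Kowalski and Lund are each a combat-command-badge holder, so the next rule applies.
Among Kowalski and Lund, alphabetically by surname: Kowalski before Lund.
Leclerc and Mendoza both have lineal number 248, so the next rule applies.
Leclerc and Mendoza are each not a combat-command-badge holder, so the next rule applies.
Among Leclerc and Mendoza, alphabetically by surname: Leclerc before Mendoza.
Order: Baptiste, Pereira, Novak, Drummond, Moreau, Kowalski, Lund, Leclerc, Mendoza.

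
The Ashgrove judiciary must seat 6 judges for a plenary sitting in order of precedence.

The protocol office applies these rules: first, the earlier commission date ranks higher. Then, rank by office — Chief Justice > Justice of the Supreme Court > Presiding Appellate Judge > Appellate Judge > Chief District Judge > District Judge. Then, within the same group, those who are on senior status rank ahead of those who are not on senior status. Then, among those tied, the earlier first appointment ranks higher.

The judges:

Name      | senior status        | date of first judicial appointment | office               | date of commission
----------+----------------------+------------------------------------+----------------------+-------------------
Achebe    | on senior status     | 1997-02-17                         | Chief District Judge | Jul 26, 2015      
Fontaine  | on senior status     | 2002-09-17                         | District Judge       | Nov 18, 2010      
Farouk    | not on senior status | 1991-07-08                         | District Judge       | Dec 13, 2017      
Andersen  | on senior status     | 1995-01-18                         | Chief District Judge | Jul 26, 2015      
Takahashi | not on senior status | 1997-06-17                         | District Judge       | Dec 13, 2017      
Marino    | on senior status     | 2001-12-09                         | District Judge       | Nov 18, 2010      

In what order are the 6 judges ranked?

Marino, Fontaine, Andersen, Achebe, Farouk, Takahashi

By date of commission (earlier first): Marino and Fontaine (both Nov 18, 2010); then Andersen and Achebe (both Jul 26, 2015); then Farouk and Takahashi (both Dec 13, 2017).
Marino and Fontaine are each District Judge, so the next rule applies.
Marino and Fontaine are each on senior status, so the next rule applies.
Among Marino and Fontaine, by date of first judicial appointment (earlier first): Marino (2001-12-09) before Fontaine (2002-09-17).
Andersen and Achebe are each Chief District Judge, so the next rule applies.
Andersen and Achebe are each on senior status, so the next rule applies.
Among Andersen and Achebe, by date of first judicial appointment (earlier first): Andersen (1995-01-18) before Achebe (1997-02-17).
Farouk and Takahashi are each District Judge, so the next rule applies.
Farouk and Takahashi are each not on senior status, so the next rule applies.
Among Farouk and Takahashi, by date of first judicial appointment (earlier first): Farouk (1991-07-08) before Takahashi (1997-06-17).
Full order: Marino, Fontaine, Andersen, Achebe, Farouk, Takahashi.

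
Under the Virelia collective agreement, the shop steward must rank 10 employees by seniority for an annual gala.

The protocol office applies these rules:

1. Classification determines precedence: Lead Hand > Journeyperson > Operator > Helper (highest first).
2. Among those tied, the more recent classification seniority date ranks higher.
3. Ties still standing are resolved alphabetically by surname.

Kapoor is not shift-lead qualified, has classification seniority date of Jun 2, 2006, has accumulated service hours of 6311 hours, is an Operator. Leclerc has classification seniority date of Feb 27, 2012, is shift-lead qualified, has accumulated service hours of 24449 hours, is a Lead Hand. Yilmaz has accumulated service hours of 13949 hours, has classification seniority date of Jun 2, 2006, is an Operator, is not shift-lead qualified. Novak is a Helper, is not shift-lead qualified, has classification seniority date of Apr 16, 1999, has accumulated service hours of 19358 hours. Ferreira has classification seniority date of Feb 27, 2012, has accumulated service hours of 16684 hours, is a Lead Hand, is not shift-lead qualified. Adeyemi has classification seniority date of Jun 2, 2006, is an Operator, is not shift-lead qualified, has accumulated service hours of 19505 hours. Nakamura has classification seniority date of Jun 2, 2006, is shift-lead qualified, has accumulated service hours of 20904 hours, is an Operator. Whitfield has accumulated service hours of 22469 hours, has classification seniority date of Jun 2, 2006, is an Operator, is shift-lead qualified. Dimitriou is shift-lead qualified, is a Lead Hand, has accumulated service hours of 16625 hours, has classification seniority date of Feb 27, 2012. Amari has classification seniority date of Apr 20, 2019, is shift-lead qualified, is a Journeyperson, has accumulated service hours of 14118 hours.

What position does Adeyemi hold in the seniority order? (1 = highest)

By classification: Dimitriou, Ferreira and Leclerc (Lead Hand); then Amari (Journeyperson); then Adeyemi, Kapoor, Nakamura, Whitfield and Yilmaz (Operator); then Novak (Helper).
Dimitriou, Ferreira and Leclerc all have classification seniority date Feb 27, 2012, so the next rule applies.
Among Dimitriou, Ferreira and Leclerc, alphabetically by surname: Dimitriou before Ferreira before Leclerc.
Adeyemi, Kapoor, Nakamura, Whitfield and Yilmaz all have classification seniority date Jun 2, 2006, so the next rule applies.
Among Adeyemi, Kapoor, Nakamura, Whitfield and Yilmaz, alphabetically by surname: Adeyemi before Kapoor before Nakamura before Whitfield before Yilmaz.
Order: Dimitriou, Ferreira, Leclerc, Amari, Adeyemi, Kapoor, Nakamura, Whitfield, Yilmaz, Novak. So position 5.

5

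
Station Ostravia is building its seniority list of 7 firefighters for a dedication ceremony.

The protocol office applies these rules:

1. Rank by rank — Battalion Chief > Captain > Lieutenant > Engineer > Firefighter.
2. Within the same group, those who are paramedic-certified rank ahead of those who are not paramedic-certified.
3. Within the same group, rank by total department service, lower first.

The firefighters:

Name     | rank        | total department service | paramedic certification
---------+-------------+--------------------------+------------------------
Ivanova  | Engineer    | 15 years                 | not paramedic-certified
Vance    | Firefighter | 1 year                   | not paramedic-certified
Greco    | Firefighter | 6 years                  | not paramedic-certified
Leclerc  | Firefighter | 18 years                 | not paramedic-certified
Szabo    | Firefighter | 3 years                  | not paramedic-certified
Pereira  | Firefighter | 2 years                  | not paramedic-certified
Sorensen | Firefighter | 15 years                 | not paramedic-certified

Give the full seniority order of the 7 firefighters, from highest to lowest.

By rank: Ivanova (Engineer); then Vance, Pereira, Szabo, Greco, Sorensen and Leclerc (Firefighter).
Vance, Pereira, Szabo, Greco, Sorensen and Leclerc are each not paramedic-certified, so the next rule applies.
Among Vance, Pereira, Szabo, Greco, Sorensen and Leclerc, by total department service (lower first): Vance (1 year) before Pereira (2 years) before Szabo (3 years) before Greco (6 years) before Sorensen (15 years) before Leclerc (18 years).
Full order: Ivanova, Vance, Pereira, Szabo, Greco, Sorensen, Leclerc.

Ivanova, Vance, Pereira, Szabo, Greco, Sorensen, Leclerc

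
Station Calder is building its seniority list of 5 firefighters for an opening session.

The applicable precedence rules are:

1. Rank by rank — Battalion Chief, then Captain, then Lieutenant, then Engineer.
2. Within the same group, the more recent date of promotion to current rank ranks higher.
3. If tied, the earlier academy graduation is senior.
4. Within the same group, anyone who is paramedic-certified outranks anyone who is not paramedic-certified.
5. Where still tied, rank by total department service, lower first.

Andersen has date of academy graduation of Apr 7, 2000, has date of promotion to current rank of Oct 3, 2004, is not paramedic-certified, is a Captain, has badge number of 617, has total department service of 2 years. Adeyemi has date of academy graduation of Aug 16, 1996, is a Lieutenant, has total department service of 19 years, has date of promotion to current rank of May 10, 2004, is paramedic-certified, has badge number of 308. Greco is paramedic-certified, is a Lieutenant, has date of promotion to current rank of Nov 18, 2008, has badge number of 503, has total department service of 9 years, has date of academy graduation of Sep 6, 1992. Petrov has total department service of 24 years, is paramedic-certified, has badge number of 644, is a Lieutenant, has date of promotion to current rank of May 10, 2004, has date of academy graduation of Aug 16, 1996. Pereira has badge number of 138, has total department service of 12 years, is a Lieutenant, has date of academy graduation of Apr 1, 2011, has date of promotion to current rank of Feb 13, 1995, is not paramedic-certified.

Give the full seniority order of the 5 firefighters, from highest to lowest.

By rank: Andersen (Captain); then Greco, Adeyemi, Petrov and Pereira (Lieutenant).
Among Greco, Adeyemi, Petrov and Pereira, by date of promotion to current rank (later first): Greco (Nov 18, 2008) before Adeyemi and Petrov (May 10, 2004) before Pereira (Feb 13, 1995).
Adeyemi and Petrov both have date of academy graduation Aug 16, 1996, so the next rule applies.
Adeyemi and Petrov are each paramedic-certified, so the next rule applies.
Among Adeyemi and Petrov, by total department service (lower first): Adeyemi (19 years) before Petrov (24 years).
Full order: Andersen, Greco, Adeyemi, Petrov, Pereira.

Andersen, Greco, Adeyemi, Petrov, Pereira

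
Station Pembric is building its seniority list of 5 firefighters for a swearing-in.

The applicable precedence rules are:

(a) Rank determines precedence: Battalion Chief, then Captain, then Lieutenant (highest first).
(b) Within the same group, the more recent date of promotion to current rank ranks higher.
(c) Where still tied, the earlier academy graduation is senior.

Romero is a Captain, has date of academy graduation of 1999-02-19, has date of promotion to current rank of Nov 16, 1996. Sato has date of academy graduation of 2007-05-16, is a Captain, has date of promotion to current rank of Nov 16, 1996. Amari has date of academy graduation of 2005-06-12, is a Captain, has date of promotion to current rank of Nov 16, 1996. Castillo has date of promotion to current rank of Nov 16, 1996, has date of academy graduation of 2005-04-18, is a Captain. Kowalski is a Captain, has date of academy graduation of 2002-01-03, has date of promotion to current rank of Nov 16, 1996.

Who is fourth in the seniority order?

By rank: Romero, Kowalski, Castillo, Amari and Sato (Captain).
Romero, Kowalski, Castillo, Amari and Sato all have date of promotion to current rank Nov 16, 1996, so the next rule applies.
Among Romero, Kowalski, Castillo, Amari and Sato, by date of academy graduation (earlier first): Romero (1999-02-19) before Kowalski (2002-01-03) before Castillo (2005-04-18) before Amari (2005-06-12) before Sato (2007-05-16).
Order: Romero, Kowalski, Castillo, Amari, Sato.

Amari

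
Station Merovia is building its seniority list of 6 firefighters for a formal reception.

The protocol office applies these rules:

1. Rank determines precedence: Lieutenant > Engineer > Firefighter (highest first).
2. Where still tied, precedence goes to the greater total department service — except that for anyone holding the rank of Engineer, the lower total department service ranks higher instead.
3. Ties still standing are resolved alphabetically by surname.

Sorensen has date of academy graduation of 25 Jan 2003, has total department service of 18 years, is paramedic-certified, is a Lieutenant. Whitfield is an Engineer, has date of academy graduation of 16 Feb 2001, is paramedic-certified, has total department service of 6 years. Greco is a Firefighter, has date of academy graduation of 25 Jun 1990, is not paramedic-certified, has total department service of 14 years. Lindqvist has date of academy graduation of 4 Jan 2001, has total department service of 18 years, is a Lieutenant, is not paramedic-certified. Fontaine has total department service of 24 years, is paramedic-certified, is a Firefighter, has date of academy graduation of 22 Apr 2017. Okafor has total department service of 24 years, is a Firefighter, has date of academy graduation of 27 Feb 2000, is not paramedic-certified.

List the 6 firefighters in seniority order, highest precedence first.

Lindqvist, Sorensen, Whitfield, Fontaine, Okafor, Greco

By rank: Lindqvist and Sorensen (Lieutenant); then Whitfield (Engineer); then Fontaine, Okafor and Greco (Firefighter).
Lindqvist and Sorensen both have total department service 18 years, so the next rule applies.
Among Lindqvist and Sorensen, alphabetically by surname: Lindqvist before Sorensen.
Among Fontaine, Okafor and Greco, by total department service (higher first): Fontaine and Okafor (24 years) before Greco (14 years).
Among Fontaine and Okafor, alphabetically by surname: Fontaine before Okafor.
Full order: Lindqvist, Sorensen, Whitfield, Fontaine, Okafor, Greco.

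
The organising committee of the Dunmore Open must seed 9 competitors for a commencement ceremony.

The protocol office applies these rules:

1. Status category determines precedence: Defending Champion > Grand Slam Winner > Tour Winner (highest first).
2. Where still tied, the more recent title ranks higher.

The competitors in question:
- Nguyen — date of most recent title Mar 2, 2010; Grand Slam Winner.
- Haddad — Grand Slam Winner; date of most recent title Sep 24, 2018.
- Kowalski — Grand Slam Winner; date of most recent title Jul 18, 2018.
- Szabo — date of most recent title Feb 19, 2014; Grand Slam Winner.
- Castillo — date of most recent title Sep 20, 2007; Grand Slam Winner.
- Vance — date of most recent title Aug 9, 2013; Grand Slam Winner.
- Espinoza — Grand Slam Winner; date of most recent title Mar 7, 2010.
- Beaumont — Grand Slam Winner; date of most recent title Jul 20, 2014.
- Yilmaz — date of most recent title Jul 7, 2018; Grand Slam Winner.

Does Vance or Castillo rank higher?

By status category: Haddad, Kowalski, Yilmaz, Beaumont, Szabo, Vance, Espinoza, Nguyen and Castillo (Grand Slam Winner).
Among Haddad, Kowalski, Yilmaz, Beaumont, Szabo, Vance, Espinoza, Nguyen and Castillo, by date of most recent title (later first): Haddad (Sep 24, 2018) before Kowalski (Jul 18, 2018) before Yilmaz (Jul 7, 2018) before Beaumont (Jul 20, 2014) before Szabo (Feb 19, 2014) before Vance (Aug 9, 2013) before Espinoza (Mar 7, 2010) before Nguyen (Mar 2, 2010) before Castillo (Sep 20, 2007).
So Vance takes precedence.

Vance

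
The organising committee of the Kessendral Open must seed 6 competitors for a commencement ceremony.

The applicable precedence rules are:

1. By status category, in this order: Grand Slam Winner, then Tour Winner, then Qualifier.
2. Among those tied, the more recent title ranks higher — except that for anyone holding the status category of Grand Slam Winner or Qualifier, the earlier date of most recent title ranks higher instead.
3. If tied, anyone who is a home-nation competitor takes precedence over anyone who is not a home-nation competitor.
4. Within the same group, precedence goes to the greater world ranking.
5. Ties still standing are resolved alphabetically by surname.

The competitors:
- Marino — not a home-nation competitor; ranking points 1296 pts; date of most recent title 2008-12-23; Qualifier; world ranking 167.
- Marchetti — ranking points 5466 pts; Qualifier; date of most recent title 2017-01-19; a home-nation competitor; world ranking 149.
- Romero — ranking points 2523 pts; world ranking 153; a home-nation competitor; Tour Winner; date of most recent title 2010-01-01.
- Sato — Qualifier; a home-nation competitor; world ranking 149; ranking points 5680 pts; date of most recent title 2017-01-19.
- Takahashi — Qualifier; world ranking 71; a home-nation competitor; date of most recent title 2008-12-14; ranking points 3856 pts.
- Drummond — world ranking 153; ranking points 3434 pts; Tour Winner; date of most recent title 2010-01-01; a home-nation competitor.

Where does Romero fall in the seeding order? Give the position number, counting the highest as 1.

By status category: Drummond and Romero (Tour Winner); then Takahashi, Marino, Marchetti and Sato (Qualifier).
Drummond and Romero both have date of most recent title 2010-01-01, so the next rule applies.
Drummond and Romero are each a home-nation competitor, so the next rule applies.
Drummond and Romero both have world ranking 153, so the next rule applies.
Among Drummond and Romero, alphabetically by surname: Drummond before Romero.
Among Takahashi, Marino, Marchetti and Sato, by date of most recent title (earlier first) (reversed rule for this group): Takahashi (2008-12-14) before Marino (2008-12-23) before Marchetti and Sato (2017-01-19).
Marchetti and Sato are each a home-nation competitor, so the next rule applies.
Marchetti and Sato both have world ranking 149, so the next rule applies.
Among Marchetti and Sato, alphabetically by surname: Marchetti before Sato.
Order: Drummond, Romero, Takahashi, Marino, Marchetti, Sato. So position 2.

2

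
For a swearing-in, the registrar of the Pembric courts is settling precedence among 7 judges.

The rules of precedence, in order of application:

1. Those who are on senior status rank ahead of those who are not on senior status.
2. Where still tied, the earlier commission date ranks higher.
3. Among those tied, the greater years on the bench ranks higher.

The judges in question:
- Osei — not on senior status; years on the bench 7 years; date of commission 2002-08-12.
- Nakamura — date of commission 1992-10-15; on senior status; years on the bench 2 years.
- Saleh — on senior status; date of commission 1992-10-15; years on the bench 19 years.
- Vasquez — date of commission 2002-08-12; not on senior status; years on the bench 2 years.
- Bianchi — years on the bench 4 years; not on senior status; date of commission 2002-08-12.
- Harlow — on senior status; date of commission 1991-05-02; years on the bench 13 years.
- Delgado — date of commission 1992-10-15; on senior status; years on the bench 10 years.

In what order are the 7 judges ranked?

By the first rule: Harlow, Saleh, Delgado and Nakamura (each on senior status); then Osei, Bianchi and Vasquez (each not on senior status).
Among Harlow, Saleh, Delgado and Nakamura, by date of commission (earlier first): Harlow (1991-05-02) before Saleh, Delgado and Nakamura (1992-10-15).
Among Saleh, Delgado and Nakamura, by years on the bench (higher first): Saleh (19 years) before Delgado (10 years) before Nakamura (2 years).
Osei, Bianchi and Vasquez all have date of commission 2002-08-12, so the next rule applies.
Among Osei, Bianchi and Vasquez, by years on the bench (higher first): Osei (7 years) before Bianchi (4 years) before Vasquez (2 years).
Full order: Harlow, Saleh, Delgado, Nakamura, Osei, Bianchi, Vasquez.

Harlow, Saleh, Delgado, Nakamura, Osei, Bianchi, Vasquez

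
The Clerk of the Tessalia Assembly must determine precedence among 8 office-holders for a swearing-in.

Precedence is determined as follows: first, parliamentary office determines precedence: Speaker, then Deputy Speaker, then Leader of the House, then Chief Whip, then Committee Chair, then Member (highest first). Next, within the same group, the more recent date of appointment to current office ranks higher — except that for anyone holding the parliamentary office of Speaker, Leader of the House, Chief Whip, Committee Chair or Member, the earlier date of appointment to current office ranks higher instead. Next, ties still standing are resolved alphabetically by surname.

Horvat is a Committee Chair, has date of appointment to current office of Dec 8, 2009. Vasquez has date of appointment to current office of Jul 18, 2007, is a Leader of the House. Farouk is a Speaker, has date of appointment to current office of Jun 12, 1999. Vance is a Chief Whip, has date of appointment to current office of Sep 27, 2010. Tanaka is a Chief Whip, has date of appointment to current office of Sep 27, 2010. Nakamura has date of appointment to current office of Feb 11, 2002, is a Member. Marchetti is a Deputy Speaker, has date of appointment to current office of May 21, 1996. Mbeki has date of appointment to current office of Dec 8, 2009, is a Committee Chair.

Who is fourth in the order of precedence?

Tanaka

By parliamentary office: Farouk (Speaker); then Marchetti (Deputy Speaker); then Vasquez (Leader of the House); then Tanaka and Vance (Chief Whip); then Horvat and Mbeki (Committee Chair); then Nakamura (Member).
Tanaka and Vance both have date of appointment to current office Sep 27, 2010, so the next rule applies.
Among Tanaka and Vance, alphabetically by surname: Tanaka before Vance.
Horvat and Mbeki both have date of appointment to current office Dec 8, 2009, so the next rule applies.
Among Horvat and Mbeki, alphabetically by surname: Horvat before Mbeki.
Order: Farouk, Marchetti, Vasquez, Tanaka, Vance, Horvat, Mbeki, Nakamura.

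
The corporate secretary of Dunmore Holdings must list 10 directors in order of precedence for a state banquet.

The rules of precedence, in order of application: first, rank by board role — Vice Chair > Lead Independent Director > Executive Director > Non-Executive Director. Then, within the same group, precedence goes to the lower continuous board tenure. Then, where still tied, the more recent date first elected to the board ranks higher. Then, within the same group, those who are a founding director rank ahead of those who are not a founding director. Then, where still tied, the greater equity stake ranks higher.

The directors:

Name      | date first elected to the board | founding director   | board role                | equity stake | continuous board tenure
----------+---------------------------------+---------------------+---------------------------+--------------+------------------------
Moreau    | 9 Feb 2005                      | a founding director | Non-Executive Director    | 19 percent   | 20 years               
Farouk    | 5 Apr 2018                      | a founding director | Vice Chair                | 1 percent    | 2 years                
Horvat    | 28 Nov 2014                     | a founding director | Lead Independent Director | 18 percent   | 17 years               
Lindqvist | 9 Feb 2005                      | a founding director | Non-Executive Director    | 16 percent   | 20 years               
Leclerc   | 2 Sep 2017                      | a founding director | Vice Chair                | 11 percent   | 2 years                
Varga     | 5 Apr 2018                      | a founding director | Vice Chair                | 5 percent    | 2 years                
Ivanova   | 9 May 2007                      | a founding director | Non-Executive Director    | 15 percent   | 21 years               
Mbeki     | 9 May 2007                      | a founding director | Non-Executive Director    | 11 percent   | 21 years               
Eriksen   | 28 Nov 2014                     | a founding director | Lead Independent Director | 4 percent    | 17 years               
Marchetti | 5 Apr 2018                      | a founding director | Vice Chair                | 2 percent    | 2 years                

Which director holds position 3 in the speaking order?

By board role: Varga, Marchetti, Farouk and Leclerc (Vice Chair); then Horvat and Eriksen (Lead Independent Director); then Moreau, Lindqvist, Ivanova and Mbeki (Non-Executive Director).
Varga, Marchetti, Farouk and Leclerc all have continuous board tenure 2 years, so the next rule applies.
Among Varga, Marchetti, Farouk and Leclerc, by date first elected to the board (later first): Varga, Marchetti and Farouk (5 Apr 2018) before Leclerc (2 Sep 2017).
Varga, Marchetti and Farouk are each a founding director, so the next rule applies.
Among Varga, Marchetti and Farouk, by equity stake (higher first): Varga (5 percent) before Marchetti (2 percent) before Farouk (1 percent).
Horvat and Eriksen both have continuous board tenure 17 years, so the next rule applies.
Horvat and Eriksen both have date first elected to the board 28 Nov 2014, so the next rule applies.
Horvat and Eriksen are each a founding director, so the next rule applies.
Among Horvat and Eriksen, by equity stake (higher first): Horvat (18 percent) before Eriksen (4 percent).
Among Moreau, Lindqvist, Ivanova and Mbeki, by continuous board tenure (lower first): Moreau and Lindqvist (20 years) before Ivanova and Mbeki (21 years).
Moreau and Lindqvist both have date first elected to the board 9 Feb 2005, so the next rule applies.
Moreau and Lindqvist are each a founding director, so the next rule applies.
Among Moreau and Lindqvist, by equity stake (higher first): Moreau (19 percent) before Lindqvist (16 percent).
Ivanova and Mbeki both have date first elected to the board 9 May 2007, so the next rule applies.
Ivanova and Mbeki are each a founding director, so the next rule applies.
Among Ivanova and Mbeki, by equity stake (higher first): Ivanova (15 percent) before Mbeki (11 percent).
Order: Varga, Marchetti, Farouk, Leclerc, Horvat, Eriksen, Moreau, Lindqvist, Ivanova, Mbeki.

Farouk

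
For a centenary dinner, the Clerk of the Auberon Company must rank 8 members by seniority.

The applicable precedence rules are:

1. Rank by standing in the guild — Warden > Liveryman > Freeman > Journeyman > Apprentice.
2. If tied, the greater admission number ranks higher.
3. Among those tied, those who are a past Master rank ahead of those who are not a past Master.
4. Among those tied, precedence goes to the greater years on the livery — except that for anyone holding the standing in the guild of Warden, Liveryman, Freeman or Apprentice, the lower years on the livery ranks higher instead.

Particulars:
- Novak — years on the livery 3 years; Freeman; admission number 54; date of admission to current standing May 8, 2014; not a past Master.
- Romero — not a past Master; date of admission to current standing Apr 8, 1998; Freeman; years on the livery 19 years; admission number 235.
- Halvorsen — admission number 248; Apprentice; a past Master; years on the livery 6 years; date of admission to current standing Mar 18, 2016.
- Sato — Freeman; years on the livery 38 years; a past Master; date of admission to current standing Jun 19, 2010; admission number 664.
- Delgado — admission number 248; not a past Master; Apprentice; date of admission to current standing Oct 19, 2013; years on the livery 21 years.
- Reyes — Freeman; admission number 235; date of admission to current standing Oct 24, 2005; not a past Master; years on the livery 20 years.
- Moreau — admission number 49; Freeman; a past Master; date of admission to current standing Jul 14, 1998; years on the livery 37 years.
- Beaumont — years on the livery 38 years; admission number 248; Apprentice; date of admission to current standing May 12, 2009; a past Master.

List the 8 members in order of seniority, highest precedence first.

Sato, Romero, Reyes, Novak, Moreau, Halvorsen, Beaumont, Delgado

By standing in the guild: Sato, Romero, Reyes, Novak and Moreau (Freeman); then Halvorsen, Beaumont and Delgado (Apprentice).
Among Sato, Romero, Reyes, Novak and Moreau, by admission number (higher first): Sato (664) before Romero and Reyes (235) before Novak (54) before Moreau (49).
Romero and Reyes are each not a past Master, so the next rule applies.
Among Romero and Reyes, by years on the livery (lower first) (reversed rule for this group): Romero (19 years) before Reyes (20 years).
Halvorsen, Beaumont and Delgado all have admission number 248, so the next rule applies.
Among Halvorsen, Beaumont and Delgado, a past Master before not a past Master: Halvorsen and Beaumont (a past Master) before Delgado (not a past Master).
Among Halvorsen and Beaumont, by years on the livery (lower first) (reversed rule for this group): Halvorsen (6 years) before Beaumont (38 years).
Full order: Sato, Romero, Reyes, Novak, Moreau, Halvorsen, Beaumont, Delgado.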